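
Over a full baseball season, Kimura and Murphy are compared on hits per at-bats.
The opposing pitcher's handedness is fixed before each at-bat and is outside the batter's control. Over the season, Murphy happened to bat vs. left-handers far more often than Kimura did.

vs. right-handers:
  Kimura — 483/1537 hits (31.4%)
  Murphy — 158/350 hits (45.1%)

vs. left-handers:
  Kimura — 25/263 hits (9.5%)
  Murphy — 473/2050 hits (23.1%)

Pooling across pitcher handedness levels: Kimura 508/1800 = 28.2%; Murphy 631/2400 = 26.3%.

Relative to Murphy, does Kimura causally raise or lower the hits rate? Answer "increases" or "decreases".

Within every pitcher handedness level Murphy has the higher rate, yet pooled Kimura does — Simpson's reversal.
Since pitcher handedness is a pre-existing factor (not a product of the player) and it affects the outcome on its own, it is a confounder. The stratified rates, not the pooled rate, identify the causal effect.
Within each level — vs. right-handers: 31.4% vs 45.1%; vs. left-handers: 9.5% vs 23.1% — Murphy is higher every time.

decreases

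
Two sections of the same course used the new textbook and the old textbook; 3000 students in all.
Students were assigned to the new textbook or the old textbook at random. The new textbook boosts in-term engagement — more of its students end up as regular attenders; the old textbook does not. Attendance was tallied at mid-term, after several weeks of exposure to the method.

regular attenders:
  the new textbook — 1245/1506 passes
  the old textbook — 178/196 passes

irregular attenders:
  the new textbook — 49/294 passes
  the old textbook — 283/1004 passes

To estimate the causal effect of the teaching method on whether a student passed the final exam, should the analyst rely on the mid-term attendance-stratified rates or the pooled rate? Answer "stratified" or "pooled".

pooled

Stratifying would compare teaching methods among students the teaching methods themselves sorted into mid-term attendance groups — a form of selection on an intermediate. The unconditioned pooled rates give the total causal effect.
Pooled: the new textbook 71.9% vs the old textbook 38.4%; the new textbook is higher overall.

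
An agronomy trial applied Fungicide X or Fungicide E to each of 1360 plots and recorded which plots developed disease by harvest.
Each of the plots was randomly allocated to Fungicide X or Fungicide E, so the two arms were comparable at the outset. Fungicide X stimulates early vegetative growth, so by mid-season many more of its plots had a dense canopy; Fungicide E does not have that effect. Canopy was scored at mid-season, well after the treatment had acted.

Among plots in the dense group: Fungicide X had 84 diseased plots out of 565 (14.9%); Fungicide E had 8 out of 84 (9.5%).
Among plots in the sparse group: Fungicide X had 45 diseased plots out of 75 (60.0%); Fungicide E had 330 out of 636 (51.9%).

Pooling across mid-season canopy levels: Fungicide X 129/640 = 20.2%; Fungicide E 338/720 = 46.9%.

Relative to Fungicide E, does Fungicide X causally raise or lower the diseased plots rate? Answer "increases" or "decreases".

decreases

Mid-season canopy lies on the pathway fungicide → mid-season canopy → outcome, so adjusting for it blocks the indirect effect. For the total causal effect of fungicide, use the unadjusted pooled rates.
Pooled: Fungicide X 20.2% vs Fungicide E 46.9%; Fungicide X is lower overall.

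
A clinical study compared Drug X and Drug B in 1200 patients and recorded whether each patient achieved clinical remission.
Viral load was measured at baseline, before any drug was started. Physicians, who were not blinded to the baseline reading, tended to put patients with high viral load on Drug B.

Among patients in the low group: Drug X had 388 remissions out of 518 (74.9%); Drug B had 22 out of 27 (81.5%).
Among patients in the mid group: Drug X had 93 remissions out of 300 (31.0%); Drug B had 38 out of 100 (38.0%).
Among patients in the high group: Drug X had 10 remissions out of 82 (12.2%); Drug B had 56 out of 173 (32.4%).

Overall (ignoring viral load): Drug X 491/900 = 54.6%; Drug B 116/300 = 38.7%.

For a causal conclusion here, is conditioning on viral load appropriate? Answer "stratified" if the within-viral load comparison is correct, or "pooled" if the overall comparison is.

The viral load-specific comparison favours Drug B throughout, but the pooled figures favour Drug X. The question is whether to condition on viral load.
The imbalance in viral load arose from how patients were allocated, not from anything the drug did; and viral load independently affects the outcome. The pooled gap is confounded — condition on viral load.
Within each level — low: 74.9% vs 81.5%; mid: 31.0% vs 38.0%; high: 12.2% vs 32.4% — Drug B is higher every time.

stratified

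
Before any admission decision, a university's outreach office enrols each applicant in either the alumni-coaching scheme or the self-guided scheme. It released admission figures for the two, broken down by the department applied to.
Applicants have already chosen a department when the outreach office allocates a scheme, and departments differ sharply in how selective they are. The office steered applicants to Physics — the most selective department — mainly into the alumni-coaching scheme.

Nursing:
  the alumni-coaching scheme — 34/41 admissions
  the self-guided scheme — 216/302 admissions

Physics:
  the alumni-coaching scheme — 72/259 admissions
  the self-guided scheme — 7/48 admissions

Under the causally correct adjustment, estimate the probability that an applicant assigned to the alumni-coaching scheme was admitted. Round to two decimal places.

Nothing the outreach scheme does changes department; the imbalance is an allocation artefact. With department also predicting the outcome, the pooled figure is confounded, and the within-stratum comparison is the causal one.
Standardising the alumni-coaching scheme to the population department mix: 0.528·34/41 + 0.472·72/259 = 0.569.

0.57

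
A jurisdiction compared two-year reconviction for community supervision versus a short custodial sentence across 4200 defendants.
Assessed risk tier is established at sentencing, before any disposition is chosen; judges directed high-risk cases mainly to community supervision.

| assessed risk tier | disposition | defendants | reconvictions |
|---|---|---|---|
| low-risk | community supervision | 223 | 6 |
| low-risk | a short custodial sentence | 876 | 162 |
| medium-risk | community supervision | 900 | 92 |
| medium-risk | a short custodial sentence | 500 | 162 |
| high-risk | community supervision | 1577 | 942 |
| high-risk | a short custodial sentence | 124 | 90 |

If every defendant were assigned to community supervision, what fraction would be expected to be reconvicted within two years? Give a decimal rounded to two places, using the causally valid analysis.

The stratified and pooled comparisons disagree (community supervision wins within each assessed risk tier; a short custodial sentence wins overall), so the answer turns on the causal role of assessed risk tier.
The imbalance in assessed risk tier arose from how defendants were allocated, not from anything the disposition did; and assessed risk tier independently affects the outcome. The pooled gap is confounded — condition on assessed risk tier.
Standardising community supervision to the population assessed risk tier mix: 0.262·6/223 + 0.333·92/900 + 0.405·942/1577 = 0.283.

0.28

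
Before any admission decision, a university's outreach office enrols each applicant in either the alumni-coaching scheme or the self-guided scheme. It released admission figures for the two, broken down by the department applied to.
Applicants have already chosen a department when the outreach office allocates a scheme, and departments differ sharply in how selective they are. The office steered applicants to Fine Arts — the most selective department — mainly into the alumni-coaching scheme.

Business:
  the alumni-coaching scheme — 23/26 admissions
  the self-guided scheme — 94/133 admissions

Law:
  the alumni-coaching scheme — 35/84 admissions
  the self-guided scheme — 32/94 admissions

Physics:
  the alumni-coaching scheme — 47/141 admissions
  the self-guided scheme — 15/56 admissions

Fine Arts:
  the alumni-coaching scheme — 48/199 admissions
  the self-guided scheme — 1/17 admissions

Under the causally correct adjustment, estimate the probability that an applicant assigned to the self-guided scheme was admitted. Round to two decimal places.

0.32

Department differs across outreach schemes for reasons unrelated to any effect of the outreach scheme itself, and it separately predicts the outcome — a classic confounder. We must compare within department levels.
Standardising the self-guided scheme to the population department mix: 0.212·94/133 + 0.237·32/94 + 0.263·15/56 + 0.288·1/17 = 0.318.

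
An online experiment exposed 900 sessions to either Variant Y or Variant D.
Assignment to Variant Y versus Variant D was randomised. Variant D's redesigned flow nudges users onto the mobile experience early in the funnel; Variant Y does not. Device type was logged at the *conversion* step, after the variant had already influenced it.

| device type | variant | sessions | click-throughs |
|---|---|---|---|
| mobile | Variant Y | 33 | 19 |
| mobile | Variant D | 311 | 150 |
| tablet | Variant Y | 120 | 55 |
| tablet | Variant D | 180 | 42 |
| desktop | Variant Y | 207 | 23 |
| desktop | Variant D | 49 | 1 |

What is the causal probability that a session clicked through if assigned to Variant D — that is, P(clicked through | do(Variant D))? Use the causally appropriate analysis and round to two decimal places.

0.36

Stratifying would compare variants among sessions the variants themselves sorted into device type groups — a form of selection on an intermediate. The unconditioned pooled rates give the total causal effect.
So P(outcome | do(Variant D)) is just the pooled rate for Variant D: 193/540 = 0.357.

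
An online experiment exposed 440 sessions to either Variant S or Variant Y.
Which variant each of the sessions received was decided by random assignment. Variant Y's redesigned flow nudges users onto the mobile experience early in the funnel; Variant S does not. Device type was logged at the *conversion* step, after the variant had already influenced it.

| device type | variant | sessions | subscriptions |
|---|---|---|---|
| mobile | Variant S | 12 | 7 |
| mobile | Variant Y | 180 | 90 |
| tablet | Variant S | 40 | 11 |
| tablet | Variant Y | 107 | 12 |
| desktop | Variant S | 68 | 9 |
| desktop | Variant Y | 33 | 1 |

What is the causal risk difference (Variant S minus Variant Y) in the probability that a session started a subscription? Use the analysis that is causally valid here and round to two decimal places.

Device type lies on the pathway variant → device type → outcome, so adjusting for it blocks the indirect effect. For the total causal effect of variant, use the unadjusted pooled rates.
The causal difference is the pooled difference: 0.225 − 0.322 = -0.097.

-0.10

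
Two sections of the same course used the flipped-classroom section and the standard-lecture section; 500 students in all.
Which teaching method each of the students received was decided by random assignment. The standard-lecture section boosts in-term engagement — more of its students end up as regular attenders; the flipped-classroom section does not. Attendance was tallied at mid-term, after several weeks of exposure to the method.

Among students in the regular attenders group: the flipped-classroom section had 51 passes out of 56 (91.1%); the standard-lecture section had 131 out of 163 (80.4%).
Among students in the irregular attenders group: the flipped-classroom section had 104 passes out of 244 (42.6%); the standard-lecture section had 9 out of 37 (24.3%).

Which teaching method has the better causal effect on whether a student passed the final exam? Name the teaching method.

the standard-lecture section

Mid-term attendance is recorded after the teaching method and is itself shifted by it — it sits on the causal path from teaching method to outcome. Conditioning on a mediator would strip out part of the effect we want; the pooled comparison gives the total causal effect.
Pooled: the flipped-classroom section 51.7% vs the standard-lecture section 70.0%; the standard-lecture section is higher overall.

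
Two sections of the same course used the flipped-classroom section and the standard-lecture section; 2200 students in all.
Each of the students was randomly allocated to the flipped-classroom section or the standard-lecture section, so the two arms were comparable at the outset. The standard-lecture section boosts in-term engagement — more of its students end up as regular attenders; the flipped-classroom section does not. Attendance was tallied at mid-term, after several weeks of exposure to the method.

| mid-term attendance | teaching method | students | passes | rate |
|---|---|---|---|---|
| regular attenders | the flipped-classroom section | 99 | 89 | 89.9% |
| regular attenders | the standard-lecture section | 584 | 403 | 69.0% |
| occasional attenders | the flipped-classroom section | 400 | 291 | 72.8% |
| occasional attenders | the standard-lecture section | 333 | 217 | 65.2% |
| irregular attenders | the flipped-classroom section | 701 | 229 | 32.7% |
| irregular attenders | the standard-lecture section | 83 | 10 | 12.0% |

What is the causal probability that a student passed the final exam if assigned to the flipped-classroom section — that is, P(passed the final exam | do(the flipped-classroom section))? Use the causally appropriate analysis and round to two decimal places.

0.51

the flipped-classroom section is higher inside every mid-term attendance stratum but the standard-lecture section is higher in aggregate. Whether to stratify depends on how mid-term attendance relates to the teaching method.
Mid-term attendance here is a post-treatment variable shaped by the teaching method; conditioning on it would introduce bias rather than remove it. The overall comparison is the causal one.
So P(outcome | do(the flipped-classroom section)) is just the pooled rate for the flipped-classroom section: 609/1200 = 0.507.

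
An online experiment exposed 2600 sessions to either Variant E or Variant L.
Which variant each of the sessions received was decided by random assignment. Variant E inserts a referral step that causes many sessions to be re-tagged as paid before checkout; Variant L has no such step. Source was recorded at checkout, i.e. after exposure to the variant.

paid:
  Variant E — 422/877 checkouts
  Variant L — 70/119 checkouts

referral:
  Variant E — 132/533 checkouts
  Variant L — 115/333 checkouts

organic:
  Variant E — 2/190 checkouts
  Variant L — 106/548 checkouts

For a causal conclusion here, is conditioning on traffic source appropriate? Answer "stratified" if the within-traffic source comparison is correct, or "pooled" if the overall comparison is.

Variant L is higher inside every traffic source stratum but Variant E is higher in aggregate. Whether to stratify depends on how traffic source relates to the variant.
Traffic source lies on the pathway variant → traffic source → outcome, so adjusting for it blocks the indirect effect. For the total causal effect of variant, use the unadjusted pooled rates.
Pooled: Variant E 34.8% vs Variant L 29.1%; Variant E is higher overall.

pooled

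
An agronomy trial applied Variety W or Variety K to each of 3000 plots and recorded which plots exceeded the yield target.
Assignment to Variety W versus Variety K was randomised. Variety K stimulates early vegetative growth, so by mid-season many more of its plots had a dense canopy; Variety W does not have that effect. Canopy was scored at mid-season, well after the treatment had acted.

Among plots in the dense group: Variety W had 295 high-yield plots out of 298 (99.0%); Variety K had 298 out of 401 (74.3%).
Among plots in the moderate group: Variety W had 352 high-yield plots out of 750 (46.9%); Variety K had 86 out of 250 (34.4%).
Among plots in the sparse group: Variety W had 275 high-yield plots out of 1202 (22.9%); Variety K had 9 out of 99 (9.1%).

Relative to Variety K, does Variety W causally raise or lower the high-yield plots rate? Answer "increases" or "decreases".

decreases

The distribution of mid-season canopy is itself part of what the variety does — it is an intermediate outcome. Holding it fixed would remove that part of the effect; the total effect is the pooled difference.
Pooled: Variety W 41.0% vs Variety K 52.4%; Variety K is higher overall.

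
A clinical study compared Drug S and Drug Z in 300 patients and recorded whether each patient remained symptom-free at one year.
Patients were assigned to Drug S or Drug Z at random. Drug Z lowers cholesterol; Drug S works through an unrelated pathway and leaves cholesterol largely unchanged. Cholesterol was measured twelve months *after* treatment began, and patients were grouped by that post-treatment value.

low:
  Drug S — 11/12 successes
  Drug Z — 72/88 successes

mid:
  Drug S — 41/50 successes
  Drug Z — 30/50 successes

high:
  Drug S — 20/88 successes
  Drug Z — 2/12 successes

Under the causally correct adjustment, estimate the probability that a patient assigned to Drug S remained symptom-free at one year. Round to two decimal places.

0.48

The stratified and pooled comparisons disagree (Drug S wins within each cholesterol; Drug Z wins overall), so the answer turns on the causal role of cholesterol.
Cholesterol here is a post-treatment variable shaped by the drug; conditioning on it would introduce bias rather than remove it. The overall comparison is the causal one.
So P(outcome | do(Drug S)) is just the pooled rate for Drug S: 72/150 = 0.480.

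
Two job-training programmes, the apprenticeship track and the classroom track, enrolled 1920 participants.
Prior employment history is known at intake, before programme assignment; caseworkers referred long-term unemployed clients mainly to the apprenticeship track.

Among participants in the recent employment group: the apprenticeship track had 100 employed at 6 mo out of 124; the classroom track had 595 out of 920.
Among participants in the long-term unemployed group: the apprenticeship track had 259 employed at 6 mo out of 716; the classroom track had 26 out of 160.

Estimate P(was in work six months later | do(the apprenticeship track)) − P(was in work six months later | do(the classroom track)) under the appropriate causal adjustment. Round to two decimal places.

+0.18

The stratified and pooled comparisons disagree (the apprenticeship track wins within each prior employment history; the classroom track wins overall), so the answer turns on the causal role of prior employment history.
Prior employment history differs across programmes for reasons unrelated to any effect of the programme itself, and it separately predicts the outcome — a classic confounder. We must compare within prior employment history levels.
Adjusting over the population distribution of prior employment history: 0.544·(0.806−0.647) + 0.456·(0.362−0.163) = +0.178.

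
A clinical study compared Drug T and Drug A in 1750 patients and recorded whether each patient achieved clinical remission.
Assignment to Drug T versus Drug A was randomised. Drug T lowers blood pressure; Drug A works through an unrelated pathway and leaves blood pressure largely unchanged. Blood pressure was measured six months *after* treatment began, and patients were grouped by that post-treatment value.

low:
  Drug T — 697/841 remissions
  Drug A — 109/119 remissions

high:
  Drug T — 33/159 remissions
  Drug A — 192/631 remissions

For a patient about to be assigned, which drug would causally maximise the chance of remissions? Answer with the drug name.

Blood pressure is recorded after the drug and is itself shifted by it — it sits on the causal path from drug to outcome. Conditioning on a mediator would strip out part of the effect we want; the pooled comparison gives the total causal effect.
Pooled: Drug T 73.0% vs Drug A 40.1%; Drug T is higher overall.

Drug T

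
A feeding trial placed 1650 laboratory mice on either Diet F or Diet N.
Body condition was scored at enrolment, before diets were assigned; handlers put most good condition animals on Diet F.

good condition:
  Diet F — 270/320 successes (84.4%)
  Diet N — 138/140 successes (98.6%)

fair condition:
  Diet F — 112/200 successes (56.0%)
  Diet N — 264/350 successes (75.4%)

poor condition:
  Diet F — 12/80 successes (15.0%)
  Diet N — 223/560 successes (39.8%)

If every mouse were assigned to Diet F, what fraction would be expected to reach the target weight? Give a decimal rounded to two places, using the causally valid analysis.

Starting body condition is set before the diet has any effect — it is not caused by the diet — and it independently drives the outcome. That makes it a confounder, so the causal comparison is within starting body condition levels.
Standardising Diet F to the population starting body condition mix: 0.279·270/320 + 0.333·112/200 + 0.388·12/80 = 0.480.

0.48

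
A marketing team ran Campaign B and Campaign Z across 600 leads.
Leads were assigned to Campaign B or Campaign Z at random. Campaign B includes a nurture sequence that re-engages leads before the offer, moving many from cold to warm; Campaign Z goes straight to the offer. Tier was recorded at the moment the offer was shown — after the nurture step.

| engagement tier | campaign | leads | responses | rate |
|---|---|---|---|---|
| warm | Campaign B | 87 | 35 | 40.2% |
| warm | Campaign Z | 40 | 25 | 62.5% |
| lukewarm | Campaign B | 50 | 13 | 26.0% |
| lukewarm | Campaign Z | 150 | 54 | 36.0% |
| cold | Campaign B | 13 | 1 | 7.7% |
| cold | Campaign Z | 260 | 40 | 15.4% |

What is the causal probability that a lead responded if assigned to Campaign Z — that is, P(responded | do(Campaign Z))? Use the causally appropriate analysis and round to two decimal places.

Engagement tier lies on the pathway campaign → engagement tier → outcome, so adjusting for it blocks the indirect effect. For the total causal effect of campaign, use the unadjusted pooled rates.
So P(outcome | do(Campaign Z)) is just the pooled rate for Campaign Z: 119/450 = 0.264.

0.26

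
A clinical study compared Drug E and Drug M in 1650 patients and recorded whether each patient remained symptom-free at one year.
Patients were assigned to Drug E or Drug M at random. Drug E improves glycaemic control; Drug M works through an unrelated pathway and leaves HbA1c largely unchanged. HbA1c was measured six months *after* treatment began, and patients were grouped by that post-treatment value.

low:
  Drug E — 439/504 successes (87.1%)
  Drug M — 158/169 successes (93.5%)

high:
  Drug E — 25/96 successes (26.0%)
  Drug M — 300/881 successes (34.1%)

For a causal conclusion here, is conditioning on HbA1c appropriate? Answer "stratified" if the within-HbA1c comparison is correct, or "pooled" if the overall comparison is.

pooled

Stratifying would compare drugs among patients the drugs themselves sorted into HbA1c groups — a form of selection on an intermediate. The unconditioned pooled rates give the total causal effect.
Pooled: Drug E 77.3% vs Drug M 43.6%; Drug E is higher overall.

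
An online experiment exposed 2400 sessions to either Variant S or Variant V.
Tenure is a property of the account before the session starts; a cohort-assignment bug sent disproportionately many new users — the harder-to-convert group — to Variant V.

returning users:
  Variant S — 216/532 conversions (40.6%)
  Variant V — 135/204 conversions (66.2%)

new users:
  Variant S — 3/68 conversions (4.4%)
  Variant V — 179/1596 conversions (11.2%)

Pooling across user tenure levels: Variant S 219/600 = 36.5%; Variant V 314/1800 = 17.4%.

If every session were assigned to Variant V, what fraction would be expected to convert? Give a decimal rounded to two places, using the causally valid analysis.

Nothing the variant does changes user tenure; the imbalance is an allocation artefact. With user tenure also predicting the outcome, the pooled figure is confounded, and the within-stratum comparison is the causal one.
Standardising Variant V to the population user tenure mix: 0.307·135/204 + 0.693·179/1596 = 0.281.

0.28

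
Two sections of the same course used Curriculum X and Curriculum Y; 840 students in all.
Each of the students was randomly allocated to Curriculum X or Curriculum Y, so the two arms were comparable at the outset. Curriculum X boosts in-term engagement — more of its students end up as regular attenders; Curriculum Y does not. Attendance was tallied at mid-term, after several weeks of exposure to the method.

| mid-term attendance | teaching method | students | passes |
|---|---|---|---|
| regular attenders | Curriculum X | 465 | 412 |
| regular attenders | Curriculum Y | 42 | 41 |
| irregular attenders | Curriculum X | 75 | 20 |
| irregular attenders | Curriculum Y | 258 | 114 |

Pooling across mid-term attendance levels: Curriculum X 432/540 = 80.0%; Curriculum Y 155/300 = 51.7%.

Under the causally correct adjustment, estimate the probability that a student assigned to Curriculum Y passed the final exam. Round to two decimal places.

The stratified and pooled comparisons disagree (Curriculum Y wins within each mid-term attendance; Curriculum X wins overall), so the answer turns on the causal role of mid-term attendance.
Stratifying would compare teaching methods among students the teaching methods themselves sorted into mid-term attendance groups — a form of selection on an intermediate. The unconditioned pooled rates give the total causal effect.
So P(outcome | do(Curriculum Y)) is just the pooled rate for Curriculum Y: 155/300 = 0.517.

0.52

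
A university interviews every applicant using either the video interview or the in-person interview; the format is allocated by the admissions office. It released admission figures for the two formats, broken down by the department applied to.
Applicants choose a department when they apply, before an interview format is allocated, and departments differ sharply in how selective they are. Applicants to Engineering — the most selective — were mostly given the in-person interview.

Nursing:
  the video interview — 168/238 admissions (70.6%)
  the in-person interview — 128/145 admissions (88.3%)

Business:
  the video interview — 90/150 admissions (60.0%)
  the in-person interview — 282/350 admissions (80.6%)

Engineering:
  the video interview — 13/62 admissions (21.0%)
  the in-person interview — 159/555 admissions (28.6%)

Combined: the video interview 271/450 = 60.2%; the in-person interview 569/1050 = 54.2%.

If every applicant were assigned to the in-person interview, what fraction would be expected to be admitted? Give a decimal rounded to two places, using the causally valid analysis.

0.61

Department differs across interview formats for reasons unrelated to any effect of the interview format itself, and it separately predicts the outcome — a classic confounder. We must compare within department levels.
Standardising the in-person interview to the population department mix: 0.255·128/145 + 0.333·282/350 + 0.411·159/555 = 0.612.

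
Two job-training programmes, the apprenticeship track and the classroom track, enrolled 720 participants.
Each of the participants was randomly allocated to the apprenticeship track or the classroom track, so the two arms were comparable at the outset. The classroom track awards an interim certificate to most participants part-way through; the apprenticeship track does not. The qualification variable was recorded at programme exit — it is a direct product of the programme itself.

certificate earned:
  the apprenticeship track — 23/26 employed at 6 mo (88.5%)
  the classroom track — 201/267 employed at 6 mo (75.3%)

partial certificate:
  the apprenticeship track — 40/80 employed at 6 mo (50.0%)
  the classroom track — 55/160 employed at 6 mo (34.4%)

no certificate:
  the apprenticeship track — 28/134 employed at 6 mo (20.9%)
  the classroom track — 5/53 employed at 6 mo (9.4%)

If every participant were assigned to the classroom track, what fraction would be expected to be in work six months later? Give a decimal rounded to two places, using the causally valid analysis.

The qualification attained during the programme-specific comparison favours the apprenticeship track throughout, but the pooled figures favour the classroom track. The question is whether to condition on qualification attained during the programme.
Because the programme influences qualification attained during the programme, qualification attained during the programme is a post-treatment mediator, not a confounder. Stratifying on it would bias the estimate; the causal effect is the crude pooled difference.
So P(outcome | do(the classroom track)) is just the pooled rate for the classroom track: 261/480 = 0.544.

0.54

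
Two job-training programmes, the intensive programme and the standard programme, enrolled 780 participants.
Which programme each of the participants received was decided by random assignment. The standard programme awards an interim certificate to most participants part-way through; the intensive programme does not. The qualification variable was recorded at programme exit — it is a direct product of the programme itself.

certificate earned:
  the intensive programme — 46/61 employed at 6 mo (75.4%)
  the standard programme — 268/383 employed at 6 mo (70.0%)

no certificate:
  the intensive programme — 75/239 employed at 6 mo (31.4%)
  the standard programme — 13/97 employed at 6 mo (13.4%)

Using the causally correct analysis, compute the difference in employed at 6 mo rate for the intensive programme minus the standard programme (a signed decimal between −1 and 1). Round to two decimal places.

-0.18

the intensive programme is higher inside every qualification attained during the programme stratum but the standard programme is higher in aggregate. Whether to stratify depends on how qualification attained during the programme relates to the programme.
Qualification attained during the programme is recorded after the programme and is itself shifted by it — it sits on the causal path from programme to outcome. Conditioning on a mediator would strip out part of the effect we want; the pooled comparison gives the total causal effect.
The causal difference is the pooled difference: 0.403 − 0.585 = -0.182.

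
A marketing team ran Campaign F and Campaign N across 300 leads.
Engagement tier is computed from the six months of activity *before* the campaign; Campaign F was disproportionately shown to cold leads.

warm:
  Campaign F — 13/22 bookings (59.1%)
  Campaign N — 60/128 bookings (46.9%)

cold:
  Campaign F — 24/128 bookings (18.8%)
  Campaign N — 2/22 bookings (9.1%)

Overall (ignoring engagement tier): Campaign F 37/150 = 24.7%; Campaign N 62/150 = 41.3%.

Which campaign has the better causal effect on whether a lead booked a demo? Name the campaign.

Here engagement tier is a common cause — it drives both which campaign a case falls under and the outcome. The crude comparison mixes populations; the stratum-specific rates are the causally relevant ones.
Within each level — warm: 59.1% vs 46.9%; cold: 18.8% vs 9.1% — Campaign F is higher every time.

Campaign F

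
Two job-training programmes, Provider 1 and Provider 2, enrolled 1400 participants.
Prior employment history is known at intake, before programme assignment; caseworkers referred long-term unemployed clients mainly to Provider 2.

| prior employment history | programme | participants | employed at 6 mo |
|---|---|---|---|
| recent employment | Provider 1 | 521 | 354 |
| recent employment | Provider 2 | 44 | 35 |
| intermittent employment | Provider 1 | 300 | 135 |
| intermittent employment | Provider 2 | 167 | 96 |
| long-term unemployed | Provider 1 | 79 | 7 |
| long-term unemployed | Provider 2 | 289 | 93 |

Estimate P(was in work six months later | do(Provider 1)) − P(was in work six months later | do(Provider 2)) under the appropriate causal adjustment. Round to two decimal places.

-0.15

Provider 2 is higher inside every prior employment history stratum but Provider 1 is higher in aggregate. Whether to stratify depends on how prior employment history relates to the programme.
Here prior employment history is a common cause — it drives both which programme a case falls under and the outcome. The crude comparison mixes populations; the stratum-specific rates are the causally relevant ones.
Adjusting over the population distribution of prior employment history: 0.404·(0.679−0.795) + 0.334·(0.450−0.575) + 0.263·(0.089−0.322) = -0.150.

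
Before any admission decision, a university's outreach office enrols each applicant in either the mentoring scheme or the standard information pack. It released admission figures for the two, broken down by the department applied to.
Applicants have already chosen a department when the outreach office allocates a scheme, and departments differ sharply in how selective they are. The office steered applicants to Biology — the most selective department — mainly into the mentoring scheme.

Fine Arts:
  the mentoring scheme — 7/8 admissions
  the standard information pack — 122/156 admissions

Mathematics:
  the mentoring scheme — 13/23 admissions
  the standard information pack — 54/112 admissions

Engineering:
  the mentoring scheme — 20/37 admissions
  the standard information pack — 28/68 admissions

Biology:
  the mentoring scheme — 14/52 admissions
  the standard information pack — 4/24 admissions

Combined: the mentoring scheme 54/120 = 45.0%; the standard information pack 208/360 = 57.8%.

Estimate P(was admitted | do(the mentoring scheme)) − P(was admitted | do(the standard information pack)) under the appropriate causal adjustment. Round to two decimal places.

+0.10

The imbalance in department arose from how applicants were allocated, not from anything the outreach scheme did; and department independently affects the outcome. The pooled gap is confounded — condition on department.
Adjusting over the population distribution of department: 0.342·(0.875−0.782) + 0.281·(0.565−0.482) + 0.219·(0.541−0.412) + 0.158·(0.269−0.167) = +0.100.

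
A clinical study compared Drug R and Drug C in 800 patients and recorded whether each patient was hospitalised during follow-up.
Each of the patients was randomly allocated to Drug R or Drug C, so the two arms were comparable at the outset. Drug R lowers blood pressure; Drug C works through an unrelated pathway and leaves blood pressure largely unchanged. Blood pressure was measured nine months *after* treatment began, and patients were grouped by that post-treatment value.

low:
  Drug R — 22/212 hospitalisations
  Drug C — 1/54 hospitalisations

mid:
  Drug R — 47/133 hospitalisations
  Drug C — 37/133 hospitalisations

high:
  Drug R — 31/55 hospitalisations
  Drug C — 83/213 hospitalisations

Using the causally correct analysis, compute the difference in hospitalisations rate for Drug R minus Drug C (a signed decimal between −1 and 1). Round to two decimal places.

-0.05

The stratified and pooled comparisons disagree (Drug C wins within each blood pressure; Drug R wins overall), so the answer turns on the causal role of blood pressure.
Blood pressure is recorded after the drug and is itself shifted by it — it sits on the causal path from drug to outcome. Conditioning on a mediator would strip out part of the effect we want; the pooled comparison gives the total causal effect.
The causal difference is the pooled difference: 0.250 − 0.302 = -0.052.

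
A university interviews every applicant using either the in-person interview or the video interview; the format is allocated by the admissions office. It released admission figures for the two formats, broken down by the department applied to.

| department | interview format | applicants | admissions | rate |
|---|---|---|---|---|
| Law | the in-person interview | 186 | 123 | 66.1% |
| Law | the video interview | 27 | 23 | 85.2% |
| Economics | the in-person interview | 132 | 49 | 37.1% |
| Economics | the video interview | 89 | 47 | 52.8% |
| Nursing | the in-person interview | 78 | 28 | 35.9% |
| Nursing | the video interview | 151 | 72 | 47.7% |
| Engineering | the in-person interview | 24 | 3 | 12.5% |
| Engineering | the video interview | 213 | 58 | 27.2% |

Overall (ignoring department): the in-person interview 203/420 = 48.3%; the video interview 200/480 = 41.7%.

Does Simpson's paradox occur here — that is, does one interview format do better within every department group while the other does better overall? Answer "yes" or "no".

yes

Within each department level (Law 66.1% vs 85.2%; Economics 37.1% vs 52.8%; Nursing 35.9% vs 47.7%; Engineering 12.5% vs 27.2%), the video interview has the higher rate every time. Pooled: 48.3% vs 41.7% — the in-person interview has the higher rate overall. The two comparisons disagree.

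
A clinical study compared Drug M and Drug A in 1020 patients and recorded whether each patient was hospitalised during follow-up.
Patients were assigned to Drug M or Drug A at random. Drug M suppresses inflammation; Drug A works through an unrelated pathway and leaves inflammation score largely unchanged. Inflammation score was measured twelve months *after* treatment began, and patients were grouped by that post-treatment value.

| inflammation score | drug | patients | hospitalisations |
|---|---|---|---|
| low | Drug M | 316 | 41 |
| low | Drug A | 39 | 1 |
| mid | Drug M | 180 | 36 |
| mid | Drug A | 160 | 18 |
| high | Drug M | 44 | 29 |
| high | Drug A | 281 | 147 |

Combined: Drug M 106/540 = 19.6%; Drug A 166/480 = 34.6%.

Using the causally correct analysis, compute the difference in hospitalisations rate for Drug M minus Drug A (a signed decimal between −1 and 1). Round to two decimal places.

Drug A is lower inside every inflammation score stratum but Drug M is lower in aggregate. Whether to stratify depends on how inflammation score relates to the drug.
Inflammation score here is a post-treatment variable shaped by the drug; conditioning on it would introduce bias rather than remove it. The overall comparison is the causal one.
The causal difference is the pooled difference: 0.196 − 0.346 = -0.150.

-0.15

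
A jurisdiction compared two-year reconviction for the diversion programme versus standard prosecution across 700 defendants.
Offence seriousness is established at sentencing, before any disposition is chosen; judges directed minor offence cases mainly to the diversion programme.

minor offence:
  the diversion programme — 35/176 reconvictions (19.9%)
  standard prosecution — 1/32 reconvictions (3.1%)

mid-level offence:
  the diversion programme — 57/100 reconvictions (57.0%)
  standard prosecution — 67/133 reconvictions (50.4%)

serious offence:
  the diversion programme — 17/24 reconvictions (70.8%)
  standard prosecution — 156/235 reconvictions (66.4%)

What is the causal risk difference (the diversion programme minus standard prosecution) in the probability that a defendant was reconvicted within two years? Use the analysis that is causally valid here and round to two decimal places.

Offence seriousness differs across dispositions for reasons unrelated to any effect of the disposition itself, and it separately predicts the outcome — a classic confounder. We must compare within offence seriousness levels.
Adjusting over the population distribution of offence seriousness: 0.297·(0.199−0.031) + 0.333·(0.570−0.504) + 0.370·(0.708−0.664) = +0.088.

+0.09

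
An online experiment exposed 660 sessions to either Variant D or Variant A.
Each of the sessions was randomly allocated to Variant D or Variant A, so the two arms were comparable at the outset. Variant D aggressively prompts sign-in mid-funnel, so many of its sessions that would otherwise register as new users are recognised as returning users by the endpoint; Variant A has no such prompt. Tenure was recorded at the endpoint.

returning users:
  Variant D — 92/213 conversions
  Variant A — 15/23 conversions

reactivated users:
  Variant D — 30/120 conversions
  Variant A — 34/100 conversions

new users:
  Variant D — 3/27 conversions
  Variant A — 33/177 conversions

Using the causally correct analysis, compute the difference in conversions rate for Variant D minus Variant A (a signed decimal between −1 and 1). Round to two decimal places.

Variant A is higher inside every user tenure stratum but Variant D is higher in aggregate. Whether to stratify depends on how user tenure relates to the variant.
User tenure lies on the pathway variant → user tenure → outcome, so adjusting for it blocks the indirect effect. For the total causal effect of variant, use the unadjusted pooled rates.
The causal difference is the pooled difference: 0.347 − 0.273 = +0.074.

+0.07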